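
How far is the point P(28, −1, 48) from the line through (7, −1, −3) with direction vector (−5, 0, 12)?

Direction vector d = (−5, 0, 12).
AP = (21, 0, 51); AP·d = 507, |AP|² = 3042, |d|² = 169.
distance² = |AP|² − (AP·d)²/|d|² = 3042 − 257049/169 = 1521, so the distance is 39.

39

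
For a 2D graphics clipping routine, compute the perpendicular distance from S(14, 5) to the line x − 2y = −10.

14/√5

d = |1·14 + (-2)·5 − (-10)| / √(1 + 4) = |14|/√5 = 14√5/5.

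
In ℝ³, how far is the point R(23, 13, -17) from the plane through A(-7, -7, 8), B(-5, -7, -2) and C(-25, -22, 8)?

AB = (2, 0, -10) and AC = (-18, -15, 0), so a normal is n = AB × AC = (-150, 180, -30).
d = |(-150)·23 + 180·13 + (-30)·(-17) − (-450)| / √(22500 + 32400 + 900) = |-150| / (30√62) = 5√62/62.

5√62/62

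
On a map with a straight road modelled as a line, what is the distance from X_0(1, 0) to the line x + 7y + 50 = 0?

d = |1·1 + 7·0 − (-50)| / √(1 + 49) = |51|/(5√2) = 51/(5√2).

51√2/10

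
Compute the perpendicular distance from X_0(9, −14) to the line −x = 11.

20

The normal to the line is n = (−1, 0) with |n| = 1.
|n·X_0 − 11| = |-9 − 11| = 20, so the distance is 20/1 = 20.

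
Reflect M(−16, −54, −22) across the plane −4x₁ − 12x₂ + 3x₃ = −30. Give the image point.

(16, 42, -46)

n = (−4, −12, 3), |n|² = 169, n·M − (-30) = 676, so t = 676/169 = 4.
Foot F = M − 4·n = (0, −6, −34); the reflection is 2F − M = (16, 42, −46).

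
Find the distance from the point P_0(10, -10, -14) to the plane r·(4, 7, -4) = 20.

d = |4·10 + 7·(-10) + (-4)·(-14) − 20| / √(16 + 49 + 16) = |6| / 9 = 2/3.

2/3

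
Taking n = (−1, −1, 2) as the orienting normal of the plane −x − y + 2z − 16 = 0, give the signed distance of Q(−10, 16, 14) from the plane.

n·Q − 16 = 6.
|n| = √6, so the signed distance is √6.

√6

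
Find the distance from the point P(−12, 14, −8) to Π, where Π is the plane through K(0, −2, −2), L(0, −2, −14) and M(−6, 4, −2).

2√2

KL = (0, 0, −12) and KM = (−6, 6, 0), so a normal is n = KL × KM = (72, 72, 0).
Then n·(−12, 14, −8) − (−144) = 288.
|n| = √(5184 + 5184 + 0) = 72√2, so the distance is |288|/(72√2) = 2√2.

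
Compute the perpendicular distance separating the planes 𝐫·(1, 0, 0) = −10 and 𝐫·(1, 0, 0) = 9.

19

With common normal n = (1, 0, 0) (|n| = 1), the distance is |(-10) − 9|/|n| = 19/1 = 19.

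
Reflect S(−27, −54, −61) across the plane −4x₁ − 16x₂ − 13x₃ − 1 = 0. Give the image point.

(5, 74, 43)

With n = (−4, −16, −13), the signed offset is (n·S − 1)/|n|² = 1764/441 = 4.
S' = S − 2t·n = (−27, −54, −61) − 8·(−4, −16, −13) = (5, 74, 43).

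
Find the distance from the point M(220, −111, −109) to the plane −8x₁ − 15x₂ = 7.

6

Normal vector n = (−8, −15, 0), and n·(220, −111, −109) − 7 = −102.
|n| = √(64 + 225 + 0) = 17, so the distance is |-102|/17 = 6.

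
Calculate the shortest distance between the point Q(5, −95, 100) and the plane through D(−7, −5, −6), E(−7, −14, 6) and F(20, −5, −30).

30/17

DE = (0, −9, 12) and DF = (27, 0, −24), so a normal is n = DE × DF = (216, 324, 243).
Then n·(5, −95, 100) − (−4590) = −810.
|n| = √(46656 + 104976 + 59049) = 459, so the distance is |-810|/459 = 30/17.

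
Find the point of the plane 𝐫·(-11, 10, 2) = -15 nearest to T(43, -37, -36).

(-1, 3, -28)

The perpendicular from T has direction n = (-11, 10, 2): r = (43, -37, -36) + t(-11, 10, 2).
Substitute into the plane: n·(T + tn) = -15 gives -915 + 225t = -15, so t = 4.
Foot = (43, -37, -36) + 4·(-11, 10, 2) = (-1, 3, -28).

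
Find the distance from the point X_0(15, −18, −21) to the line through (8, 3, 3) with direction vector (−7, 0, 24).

Direction vector d = (−7, 0, 24).
AP = (7, −21, −24); AP·d = -625, |AP|² = 1066, |d|² = 625.
distance² = |AP|² − (AP·d)²/|d|² = 1066 − 390625/625 = 441, so the distance is 21.

21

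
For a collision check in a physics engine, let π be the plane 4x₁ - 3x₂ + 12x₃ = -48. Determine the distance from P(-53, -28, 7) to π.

n = (4, -3, 12); n·P − (-48) = 4; |n| = 13; distance = 4/13.

4/13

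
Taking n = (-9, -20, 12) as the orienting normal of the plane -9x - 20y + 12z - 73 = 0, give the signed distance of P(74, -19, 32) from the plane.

1

n·P − 73 = 25.
|n| = 25, so the signed distance is 25/25 = 1.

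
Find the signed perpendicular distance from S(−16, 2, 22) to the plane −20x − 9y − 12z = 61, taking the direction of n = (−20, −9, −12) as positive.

-23/25

n·S − 61 = -23.
|n| = 25, so the signed distance is -23/25.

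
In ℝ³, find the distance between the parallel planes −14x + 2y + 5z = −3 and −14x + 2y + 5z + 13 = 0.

Both planes have normal n = (−14, 2, 5), |n| = 15. Any point on the first plane is at distance |(-13) − (-3)|/|n| = 10/15 = 2/3 from the second.

2/3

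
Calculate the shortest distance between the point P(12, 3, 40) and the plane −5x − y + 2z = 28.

11/√30

n = (−5, −1, 2); n·P − 28 = -11; |n| = √30; distance = 11/√30.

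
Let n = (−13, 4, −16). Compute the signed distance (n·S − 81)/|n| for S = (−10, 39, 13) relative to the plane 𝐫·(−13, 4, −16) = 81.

-1/7

n·S − 81 = -3.
|n| = 21, so the signed distance is -3/21 = -1/7.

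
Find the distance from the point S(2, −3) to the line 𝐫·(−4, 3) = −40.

23/5

d = |(-4)·2 + 3·(-3) − (-40)| / √(16 + 9) = |23|/5 = 23/5.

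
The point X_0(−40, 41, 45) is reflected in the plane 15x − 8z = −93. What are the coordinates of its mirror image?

With n = (15, 0, −8), the signed offset is (n·X_0 − (-93))/|n|² = -867/289 = -3.
X_0' = X_0 − 2t·n = (−40, 41, 45) − (-6)·(15, 0, −8) = (50, 41, −3).

(50, 41, -3)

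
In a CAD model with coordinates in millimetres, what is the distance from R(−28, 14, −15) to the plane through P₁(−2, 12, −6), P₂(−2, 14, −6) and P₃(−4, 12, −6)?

9

P₁P₂ = (0, 2, 0) and P₁P₃ = (−2, 0, 0), so a normal is n = P₁P₂ × P₁P₃ = (0, 0, 4).
d = |4·(-15) − (-24)| / √(0 + 0 + 16) = |-36| / 4 = 9.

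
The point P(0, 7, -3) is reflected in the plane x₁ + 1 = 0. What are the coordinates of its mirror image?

(-2, 7, -3)

n = (1, 0, 0), |n|² = 1, n·P − (-1) = 1, so t = 1/1 = 1.
Foot F = P − 1·n = (-1, 7, -3); the reflection is 2F − P = (-2, 7, -3).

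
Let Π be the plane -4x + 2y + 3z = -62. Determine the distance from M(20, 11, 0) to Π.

4/√29

d = |(-4)·20 + 2·11 + 3·0 − (-62)| / √(16 + 4 + 9) = |4| / √29 = 4/√29.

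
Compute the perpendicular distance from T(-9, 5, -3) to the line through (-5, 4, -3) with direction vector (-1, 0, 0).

1

Direction vector d = (-1, 0, 0).
AP = (-4, 1, 0); AP·d = 4, |AP|² = 17, |d|² = 1.
distance² = |AP|² − (AP·d)²/|d|² = 17 − 16/1 = 1, so the distance is 1.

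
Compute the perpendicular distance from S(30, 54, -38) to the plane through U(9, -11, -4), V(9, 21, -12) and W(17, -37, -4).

11/21

UV = (0, 32, -8) and UW = (8, -26, 0), so a normal is n = UV × UW = (-208, -64, -256).
Then n·(30, 54, -38) - (-144) = 176.
|n| = √(43264 + 4096 + 65536) = 336, so the distance is |176|/336 = 11/21.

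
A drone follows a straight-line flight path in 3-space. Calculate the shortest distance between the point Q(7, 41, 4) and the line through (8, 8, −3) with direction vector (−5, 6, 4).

Direction vector d = (−5, 6, 4).
AP = (−1, 33, 7), and AP × d = (90, −31, 159).
|AP × d|² = 34342 and |d|² = 77, so the distance is √(34342/77) = √446.

√446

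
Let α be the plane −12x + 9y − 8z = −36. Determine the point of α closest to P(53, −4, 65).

(5, 32, 33)

n = (−12, 9, −8), |n|² = 289, and n·P − (-36) = -1156.
t = -1156/289 = -4, so the foot is P − t·n = (53, −4, 65) − (-4)·(−12, 9, −8) = (5, 32, 33).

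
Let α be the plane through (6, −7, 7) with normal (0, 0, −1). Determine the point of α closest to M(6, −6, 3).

n = (0, 0, −1), |n|² = 1, and n·M − (-7) = 4.
t = 4/1 = 4, so the foot is M − t·n = (6, −6, 3) − 4·(0, 0, −1) = (6, −6, 7).

(6, -6, 7)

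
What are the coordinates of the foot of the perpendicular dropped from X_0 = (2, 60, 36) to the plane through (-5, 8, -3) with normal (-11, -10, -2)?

(-31, 30, 30)

The perpendicular from X_0 has direction n = (-11, -10, -2): r = (2, 60, 36) + t(-11, -10, -2).
Substitute into the plane: n·(X_0 + tn) = -19 gives -694 + 225t = -19, so t = 3.
Foot = (2, 60, 36) + 3·(-11, -10, -2) = (-31, 30, 30).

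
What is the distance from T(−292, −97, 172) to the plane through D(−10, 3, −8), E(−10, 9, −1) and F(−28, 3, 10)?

DE = (0, 6, 7) and DF = (−18, 0, 18), so a normal is n = DE × DF = (108, −126, 108).
Then n·(−292, −97, 172) − (−2322) = 1584.
|n| = √(11664 + 15876 + 11664) = 198, so the distance is |1584|/198 = 8.

8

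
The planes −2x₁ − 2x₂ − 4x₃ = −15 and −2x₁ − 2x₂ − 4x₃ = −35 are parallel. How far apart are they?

With common normal n = (−2, −2, −4) (|n| = 2√6), the distance is |(-15) − (-35)|/|n| = 20/(2√6) = 10/√6.

10/√6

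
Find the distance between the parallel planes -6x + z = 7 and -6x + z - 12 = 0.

With common normal n = (-6, 0, 1) (|n| = √37), the distance is |7 − 12|/|n| = 5/√37.

5/√37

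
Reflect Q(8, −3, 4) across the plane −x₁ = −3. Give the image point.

(-2, -3, 4)

n = (−1, 0, 0), |n|² = 1, n·Q − (-3) = -5, so t = -5/1 = -5.
Foot F = Q − (-5)·n = (3, −3, 4); the reflection is 2F − Q = (−2, −3, 4).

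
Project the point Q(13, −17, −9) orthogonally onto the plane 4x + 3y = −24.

(9, -20, -9)

The perpendicular from Q has direction n = (4, 3, 0): r = (13, −17, −9) + μ(4, 3, 0).
Substitute into the plane: n·(Q + μn) = -24 gives 1 + 25μ = -24, so μ = -1.
Foot = (13, −17, −9) + (-1)·(4, 3, 0) = (9, −20, −9).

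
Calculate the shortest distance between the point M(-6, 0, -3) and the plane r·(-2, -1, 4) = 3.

√21/7

d = |(-2)·(-6) + (-1)·0 + 4·(-3) − 3| / √(4 + 1 + 16) = |-3| / √21 = 3/√21.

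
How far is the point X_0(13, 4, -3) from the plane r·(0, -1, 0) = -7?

Normal vector n = (0, -1, 0), and n·(13, 4, -3) - (-7) = 3.
|n| = √(0 + 1 + 0) = 1, so the distance is |3|/1 = 3.

3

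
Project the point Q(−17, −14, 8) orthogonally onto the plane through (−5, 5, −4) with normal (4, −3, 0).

(-461/25, -323/25, 8)

n = (4, −3, 0), |n|² = 25, and n·Q − (-35) = 9.
t = 9/25, so the foot is Q − t·n = (−17, −14, 8) − (9/25)·(4, −3, 0) = (−461/25, −323/25, 8).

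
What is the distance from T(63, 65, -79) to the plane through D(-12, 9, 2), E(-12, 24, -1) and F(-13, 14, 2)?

DE = (0, 15, -3) and DF = (-1, 5, 0), so a normal is n = DE × DF = (15, 3, 15).
Then n·(63, 65, -79) - (-123) = 78.
|n| = √(225 + 9 + 225) = 3√51, so the distance is |78|/(3√51) = 26/√51.

26√51/51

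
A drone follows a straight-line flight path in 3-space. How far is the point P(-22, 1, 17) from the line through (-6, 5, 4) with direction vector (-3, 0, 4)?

√41

Direction vector d = (-3, 0, 4).
AP = (-16, -4, 13), and AP × d = (-16, 25, -12).
|AP × d|² = 1025 and |d|² = 25, so the distance is √(1025/25) = √41.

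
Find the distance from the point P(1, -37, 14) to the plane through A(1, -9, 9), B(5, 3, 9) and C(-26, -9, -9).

AB = (4, 12, 0) and AC = (-27, 0, -18), so a normal is n = AB × AC = (-216, 72, 324).
Then n·(1, -37, 14) - 2052 = -396.
|n| = √(46656 + 5184 + 104976) = 396, so the distance is |-396|/396 = 1.

1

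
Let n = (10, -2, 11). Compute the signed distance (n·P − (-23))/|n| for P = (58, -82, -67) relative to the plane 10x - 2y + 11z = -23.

n·P − (-23) = 30.
|n| = 15, so the signed distance is 30/15 = 2.

2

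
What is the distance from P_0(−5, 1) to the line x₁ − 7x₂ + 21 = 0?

9/(5√2)

d = |1·(-5) + (-7)·1 − (-21)| / √(1 + 49) = |9|/(5√2) = 9√2/10.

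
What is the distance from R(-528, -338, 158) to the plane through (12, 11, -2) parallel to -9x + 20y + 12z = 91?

8

Parallel planes share the normal n = (-9, 20, 12); since (12, 11, -2) lies on the plane, its equation is -9x + 20y + 12z = 88.
Then n·(-528, -338, 158) - 88 = -200.
|n| = √(81 + 400 + 144) = 25, so the distance is |-200|/25 = 8.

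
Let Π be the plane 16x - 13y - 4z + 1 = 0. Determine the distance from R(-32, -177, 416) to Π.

6

Normal vector n = (16, -13, -4), and n·(-32, -177, 416) - (-1) = 126.
|n| = √(256 + 169 + 16) = 21, so the distance is |126|/21 = 6.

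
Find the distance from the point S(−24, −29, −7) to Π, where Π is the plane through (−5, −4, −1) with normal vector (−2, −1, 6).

27√41/41

The plane has equation n·(r − (−5, −4, −1)) = 0, i.e. n·r = 8.
n = (−2, −1, 6); n·P − 8 = 27; |n| = √41; distance = 27/√41 = 27√41/41.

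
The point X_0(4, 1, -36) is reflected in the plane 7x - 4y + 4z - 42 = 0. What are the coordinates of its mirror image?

n = (7, -4, 4), |n|² = 81, n·X_0 − 42 = -162, so t = -162/81 = -2.
Foot F = X_0 − (-2)·n = (18, -7, -28); the reflection is 2F − X_0 = (32, -15, -20).

(32, -15, -20)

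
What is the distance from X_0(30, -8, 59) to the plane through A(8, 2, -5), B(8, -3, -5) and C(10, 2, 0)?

18√29/29

AB = (0, -5, 0) and AC = (2, 0, 5), so a normal is n = AB × AC = (-25, 0, 10).
Then n·(30, -8, 59) - (-250) = 90.
|n| = √(625 + 0 + 100) = 5√29, so the distance is |90|/(5√29) = 18√29/29.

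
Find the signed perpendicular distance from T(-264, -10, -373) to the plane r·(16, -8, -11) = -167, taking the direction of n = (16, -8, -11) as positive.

n·T − (-167) = 126.
|n| = 21, so the signed distance is 126/21 = 6.

6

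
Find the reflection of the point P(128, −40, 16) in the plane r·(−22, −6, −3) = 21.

With n = (−22, −6, −3), the signed offset is (n·P − 21)/|n|² = -2645/529 = -5.
P' = P − 2t·n = (128, −40, 16) − (-10)·(−22, −6, −3) = (−92, −100, −14).

(-92, -100, -14)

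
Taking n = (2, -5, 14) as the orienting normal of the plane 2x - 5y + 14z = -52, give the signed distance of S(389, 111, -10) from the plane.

n·S − (-52) = 135.
|n| = 15, so the signed distance is 135/15 = 9.

9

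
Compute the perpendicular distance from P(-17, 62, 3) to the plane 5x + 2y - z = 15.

d = |5·(-17) + 2·62 + (-1)·3 − 15| / √(25 + 4 + 1) = |21| / √30 = 7√30/10.

21/√30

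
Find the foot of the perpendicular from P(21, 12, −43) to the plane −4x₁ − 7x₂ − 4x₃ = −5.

(193/9, 115/9, -383/9)

n = (−4, −7, −4), |n|² = 81, and n·P − (-5) = 9.
t = 9/81 = 1/9, so the foot is P − t·n = (21, 12, −43) − (1/9)·(−4, −7, −4) = (193/9, 115/9, −383/9).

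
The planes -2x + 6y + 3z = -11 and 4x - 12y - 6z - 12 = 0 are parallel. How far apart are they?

5/7

Divide the second equation by -2 to match normals: -2x + 6y + 3z = -6.
With common normal n = (-2, 6, 3) (|n| = 7), the distance is |(-11) − (-6)|/|n| = 5/7.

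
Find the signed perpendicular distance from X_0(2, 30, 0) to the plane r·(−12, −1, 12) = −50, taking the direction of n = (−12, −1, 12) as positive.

-4/17

n·X_0 − (-50) = -4.
|n| = 17, so the signed distance is -4/17.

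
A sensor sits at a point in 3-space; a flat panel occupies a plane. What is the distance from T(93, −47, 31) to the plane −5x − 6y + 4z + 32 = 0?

27/√77

Normal vector n = (−5, −6, 4), and n·(93, −47, 31) − (−32) = −27.
|n| = √(25 + 36 + 16) = √77, so the distance is |-27|/√77 = 27√77/77.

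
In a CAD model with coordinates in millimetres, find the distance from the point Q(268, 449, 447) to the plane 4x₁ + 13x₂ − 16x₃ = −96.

7

n = (4, 13, −16); n·P − (-96) = -147; |n| = 21; distance = 147/21 = 7.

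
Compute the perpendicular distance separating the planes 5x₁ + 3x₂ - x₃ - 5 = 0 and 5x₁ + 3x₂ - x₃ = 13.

8√35/35

With common normal n = (5, 3, -1) (|n| = √35), the distance is |5 − 13|/|n| = 8/√35.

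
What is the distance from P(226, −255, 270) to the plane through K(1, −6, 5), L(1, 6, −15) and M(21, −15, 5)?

KL = (0, 12, −20) and KM = (20, −9, 0), so a normal is n = KL × KM = (−180, −400, −240).
d = |(-180)·226 + (-400)·(-255) + (-240)·270 − 1020| / √(32400 + 160000 + 57600) = |-4500| / 500 = 9.

9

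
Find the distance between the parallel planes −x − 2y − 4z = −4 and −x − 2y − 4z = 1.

Both planes have normal n = (−1, −2, −4), |n| = √21. Any point on the first plane is at distance |1 − (-4)|/|n| = 5/√21 from the second.

5/√21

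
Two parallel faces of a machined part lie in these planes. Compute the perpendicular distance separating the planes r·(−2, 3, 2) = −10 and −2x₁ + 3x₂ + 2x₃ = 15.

With common normal n = (−2, 3, 2) (|n| = √17), the distance is |(-10) − 15|/|n| = 25/√17 = 25√17/17.

25√17/17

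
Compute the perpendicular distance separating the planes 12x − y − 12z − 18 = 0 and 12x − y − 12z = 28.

With common normal n = (12, −1, −12) (|n| = 17), the distance is |18 − 28|/|n| = 10/17.

10/17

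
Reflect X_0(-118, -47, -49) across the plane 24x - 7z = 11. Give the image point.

(74, -47, -105)

With n = (24, 0, -7), the signed offset is (n·X_0 − 11)/|n|² = -2500/625 = -4.
X_0' = X_0 − 2t·n = (-118, -47, -49) − (-8)·(24, 0, -7) = (74, -47, -105).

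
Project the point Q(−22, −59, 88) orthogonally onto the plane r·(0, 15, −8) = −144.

(-22, 16, 48)

The perpendicular from Q has direction n = (0, 15, −8): r = (−22, −59, 88) + μ(0, 15, −8).
Substitute into the plane: n·(Q + μn) = -144 gives -1589 + 289μ = -144, so μ = 5.
Foot = (−22, −59, 88) + 5·(0, 15, −8) = (−22, 16, 48).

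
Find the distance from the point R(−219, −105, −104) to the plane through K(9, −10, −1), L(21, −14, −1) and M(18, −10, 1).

9

KL = (12, −4, 0) and KM = (9, 0, 2), so a normal is n = KL × KM = (−8, −24, 36).
Then n·(−219, −105, −104) − 132 = 396.
|n| = √(64 + 576 + 1296) = 44, so the distance is |396|/44 = 9.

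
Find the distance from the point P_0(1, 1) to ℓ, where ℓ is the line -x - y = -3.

The normal to the line is n = (-1, -1) with |n| = √2.
|n·P_0 − (-3)| = |-2 − (-3)| = 1, so the distance is 1/√2 = √2/2.

√2/2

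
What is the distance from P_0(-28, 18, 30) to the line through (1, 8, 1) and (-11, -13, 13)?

A direction vector is d = (-12, -21, 12).
AP = (-29, 10, 29), and AP × d = (729, 0, 729).
|AP × d|² = 1062882 and |d|² = 729, so the distance is √(1062882/729) = √1458 = 27√2.

27√2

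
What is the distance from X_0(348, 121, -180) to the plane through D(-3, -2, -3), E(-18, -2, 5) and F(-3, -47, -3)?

DE = (-15, 0, 8) and DF = (0, -45, 0), so a normal is n = DE × DF = (360, 0, 675).
Then n·(348, 121, -180) - (-3105) = 6885.
|n| = √(129600 + 0 + 455625) = 765, so the distance is |6885|/765 = 9.

9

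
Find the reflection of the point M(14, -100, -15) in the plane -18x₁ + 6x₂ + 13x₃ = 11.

n = (-18, 6, 13), |n|² = 529, n·M − 11 = -1058, so t = -1058/529 = -2.
Foot F = M − (-2)·n = (-22, -88, 11); the reflection is 2F − M = (-58, -76, 37).

(-58, -76, 37)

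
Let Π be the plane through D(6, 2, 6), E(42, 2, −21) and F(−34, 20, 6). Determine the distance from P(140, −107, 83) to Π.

2

DE = (36, 0, −27) and DF = (−40, 18, 0), so a normal is n = DE × DF = (486, 1080, 648).
Then n·(140, −107, 83) − 8964 = −2700.
|n| = √(236196 + 1166400 + 419904) = 1350, so the distance is |-2700|/1350 = 2.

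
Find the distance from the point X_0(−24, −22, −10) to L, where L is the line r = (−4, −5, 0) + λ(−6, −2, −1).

√133

Direction vector d = (−6, −2, −1).
AP = (−20, −17, −10); AP·d = 164, |AP|² = 789, |d|² = 41.
distance² = |AP|² − (AP·d)²/|d|² = 789 − 26896/41 = 133, so the distance is √133.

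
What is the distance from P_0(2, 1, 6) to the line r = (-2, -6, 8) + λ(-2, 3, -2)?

Direction vector d = (-2, 3, -2).
AP = (4, 7, -2), and AP × d = (-8, 12, 26).
|AP × d|² = 884 and |d|² = 17, so the distance is √(884/17) = √52 = 2√13.

2√13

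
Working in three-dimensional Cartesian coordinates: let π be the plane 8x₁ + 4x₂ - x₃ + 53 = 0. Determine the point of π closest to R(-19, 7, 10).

(-11, 11, 9)

n = (8, 4, -1), |n|² = 81, and n·R − (-53) = -81.
t = -81/81 = -1, so the foot is R − t·n = (-19, 7, 10) − (-1)·(8, 4, -1) = (-11, 11, 9).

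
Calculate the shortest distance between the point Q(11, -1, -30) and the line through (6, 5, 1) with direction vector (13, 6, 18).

Direction vector d = (13, 6, 18).
AP = (5, -6, -31), and AP × d = (78, -493, 108).
|AP × d|² = 260797 and |d|² = 529, so the distance is √(260797/529) = √493.

√493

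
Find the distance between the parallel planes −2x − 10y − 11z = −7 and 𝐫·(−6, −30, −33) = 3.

8/15

Divide the second equation by 3 to match normals: −2x − 10y − 11z = 1.
Both planes have normal n = (−2, −10, −11), |n| = 15. Any point on the first plane is at distance |1 − (-7)|/|n| = 8/15 from the second.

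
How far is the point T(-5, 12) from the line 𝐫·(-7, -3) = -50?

The normal to the line is n = (-7, -3) with |n| = √58.
|n·T − (-50)| = |-1 − (-50)| = 49, so the distance is 49/√58 = 49√58/58.

49√58/58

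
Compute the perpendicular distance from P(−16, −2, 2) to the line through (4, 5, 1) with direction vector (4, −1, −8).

Direction vector d = (4, −1, −8).
AP = (−20, −7, 1), and AP × d = (57, −156, 48).
|AP × d|² = 29889 and |d|² = 81, so the distance is √(29889/81) = √369 = 3√41.

3√41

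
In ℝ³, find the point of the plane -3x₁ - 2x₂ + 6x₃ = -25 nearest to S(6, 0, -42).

(-9, -10, -12)

n = (-3, -2, 6), |n|² = 49, and n·S − (-25) = -245.
t = -245/49 = -5, so the foot is S − t·n = (6, 0, -42) − (-5)·(-3, -2, 6) = (-9, -10, -12).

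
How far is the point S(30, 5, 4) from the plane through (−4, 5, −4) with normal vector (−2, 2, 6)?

10/√11

The plane has equation n·(r − (−4, 5, −4)) = 0, i.e. n·r = -6.
n = (−2, 2, 6); n·P − (-6) = -20; |n| = 2√11; distance = 20/(2√11) = 10/√11.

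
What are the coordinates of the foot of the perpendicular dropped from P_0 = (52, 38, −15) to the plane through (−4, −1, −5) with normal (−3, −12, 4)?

The perpendicular from P_0 has direction n = (−3, −12, 4): r = (52, 38, −15) + t(−3, −12, 4).
Substitute into the plane: n·(P_0 + tn) = 4 gives -672 + 169t = 4, so t = 4.
Foot = (52, 38, −15) + 4·(−3, −12, 4) = (40, −10, 1).

(40, -10, 1)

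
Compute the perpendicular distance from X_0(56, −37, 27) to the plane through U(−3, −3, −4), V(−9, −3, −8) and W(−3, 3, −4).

25√13/13

UV = (−6, 0, −4) and UW = (0, 6, 0), so a normal is n = UV × UW = (24, 0, −36).
Then n·(56, −37, 27) − 72 = 300.
|n| = √(576 + 0 + 1296) = 12√13, so the distance is |300|/(12√13) = 25√13/13.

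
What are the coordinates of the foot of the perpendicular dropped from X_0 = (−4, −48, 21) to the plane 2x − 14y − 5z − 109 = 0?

(-8, -20, 31)

n = (2, −14, −5), |n|² = 225, and n·X_0 − 109 = 450.
t = 450/225 = 2, so the foot is X_0 − t·n = (−4, −48, 21) − 2·(2, −14, −5) = (−8, −20, 31).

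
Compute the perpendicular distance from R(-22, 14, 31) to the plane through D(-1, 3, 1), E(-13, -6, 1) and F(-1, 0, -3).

17/√34

DE = (-12, -9, 0) and DF = (0, -3, -4), so a normal is n = DE × DF = (36, -48, 36).
Then n·(-22, 14, 31) - (-144) = -204.
|n| = √(1296 + 2304 + 1296) = 12√34, so the distance is |-204|/(12√34) = 17/√34.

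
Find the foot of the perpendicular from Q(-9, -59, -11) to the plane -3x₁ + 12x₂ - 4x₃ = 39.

(-21, -11, -27)

The perpendicular from Q has direction n = (-3, 12, -4): r = (-9, -59, -11) + μ(-3, 12, -4).
Substitute into the plane: n·(Q + μn) = 39 gives -637 + 169μ = 39, so μ = 4.
Foot = (-9, -59, -11) + 4·(-3, 12, -4) = (-21, -11, -27).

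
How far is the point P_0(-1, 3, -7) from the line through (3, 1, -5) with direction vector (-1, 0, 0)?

2√2

Direction vector d = (-1, 0, 0).
AP = (-4, 2, -2); AP·d = 4, |AP|² = 24, |d|² = 1.
distance² = |AP|² − (AP·d)²/|d|² = 24 − 16/1 = 8, so the distance is 2√2.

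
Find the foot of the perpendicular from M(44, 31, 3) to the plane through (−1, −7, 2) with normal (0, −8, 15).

n = (0, −8, 15), |n|² = 289, and n·M − 86 = -289.
t = -289/289 = -1, so the foot is M − t·n = (44, 31, 3) − (-1)·(0, −8, 15) = (44, 23, 18).

(44, 23, 18)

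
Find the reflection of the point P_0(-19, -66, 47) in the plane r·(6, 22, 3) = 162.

(17, 66, 65)

n = (6, 22, 3), |n|² = 529, n·P_0 − 162 = -1587, so t = -1587/529 = -3.
Foot F = P_0 − (-3)·n = (-1, 0, 56); the reflection is 2F − P_0 = (17, 66, 65).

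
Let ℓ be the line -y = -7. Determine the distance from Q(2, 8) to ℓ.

1

d = |0·2 + (-1)·8 − (-7)| / √(0 + 1) = |-1|/1 = 1.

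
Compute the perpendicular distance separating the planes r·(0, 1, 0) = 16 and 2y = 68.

18

Divide the second equation by 2 to match normals: y = 34.
With common normal n = (0, 1, 0) (|n| = 1), the distance is |16 − 34|/|n| = 18/1 = 18.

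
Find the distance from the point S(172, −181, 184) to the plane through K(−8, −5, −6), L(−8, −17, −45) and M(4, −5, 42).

KL = (0, −12, −39) and KM = (12, 0, 48), so a normal is n = KL × KM = (−576, −468, 144).
Then n·(172, −181, 184) − 6084 = 6048.
|n| = √(331776 + 219024 + 20736) = 756, so the distance is |6048|/756 = 8.

8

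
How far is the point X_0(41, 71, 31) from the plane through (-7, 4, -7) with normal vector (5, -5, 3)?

19√59/59

The plane has equation n·(r − (-7, 4, -7)) = 0, i.e. n·r = -76.
d = |5·41 + (-5)·71 + 3·31 − (-76)| / √(25 + 25 + 9) = |19| / √59 = 19/√59.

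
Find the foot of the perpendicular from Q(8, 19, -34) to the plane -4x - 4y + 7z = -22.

n = (-4, -4, 7), |n|² = 81, and n·Q − (-22) = -324.
t = -324/81 = -4, so the foot is Q − t·n = (8, 19, -34) − (-4)·(-4, -4, 7) = (-8, 3, -6).

(-8, 3, -6)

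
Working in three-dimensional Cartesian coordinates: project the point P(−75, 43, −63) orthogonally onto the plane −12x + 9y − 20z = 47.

(-27, 7, 17)

n = (−12, 9, −20), |n|² = 625, and n·P − 47 = 2500.
t = 2500/625 = 4, so the foot is P − t·n = (−75, 43, −63) − 4·(−12, 9, −20) = (−27, 7, 17).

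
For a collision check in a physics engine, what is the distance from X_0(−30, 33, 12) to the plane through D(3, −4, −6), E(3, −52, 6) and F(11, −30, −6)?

1/3

DE = (0, −48, 12) and DF = (8, −26, 0), so a normal is n = DE × DF = (312, 96, 384).
d = |312·(-30) + 96·33 + 384·12 − (-1752)| / √(97344 + 9216 + 147456) = |168| / 504 = 1/3.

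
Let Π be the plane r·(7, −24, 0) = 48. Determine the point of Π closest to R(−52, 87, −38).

n = (7, −24, 0), |n|² = 625, and n·R − 48 = -2500.
t = -2500/625 = -4, so the foot is R − t·n = (−52, 87, −38) − (-4)·(7, −24, 0) = (−24, −9, −38).

(-24, -9, -38)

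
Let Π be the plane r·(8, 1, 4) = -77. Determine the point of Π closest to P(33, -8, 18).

The perpendicular from P has direction n = (8, 1, 4): r = (33, -8, 18) + λ(8, 1, 4).
Substitute into the plane: n·(P + λn) = -77 gives 328 + 81λ = -77, so λ = -5.
Foot = (33, -8, 18) + (-5)·(8, 1, 4) = (-7, -13, -2).

(-7, -13, -2)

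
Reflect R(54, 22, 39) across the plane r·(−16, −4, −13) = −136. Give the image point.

(-42, -2, -39)

With n = (−16, −4, −13), the signed offset is (n·R − (-136))/|n|² = -1323/441 = -3.
R' = R − 2t·n = (54, 22, 39) − (-6)·(−16, −4, −13) = (−42, −2, −39).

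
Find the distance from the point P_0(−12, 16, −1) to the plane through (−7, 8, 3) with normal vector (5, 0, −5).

The plane has equation n·(r − (−7, 8, 3)) = 0, i.e. n·r = -50.
n = (5, 0, −5); n·P − (-50) = -5; |n| = 5√2; distance = 5/(5√2) = 1/√2.

1/√2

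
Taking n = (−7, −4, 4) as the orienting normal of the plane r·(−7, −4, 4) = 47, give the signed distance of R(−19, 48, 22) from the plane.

n·R − 47 = -18.
|n| = 9, so the signed distance is -18/9 = -2.

-2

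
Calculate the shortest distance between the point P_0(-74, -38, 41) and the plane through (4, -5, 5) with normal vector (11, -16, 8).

The plane has equation n·(r − (4, -5, 5)) = 0, i.e. n·r = 164.
d = |11·(-74) + (-16)·(-38) + 8·41 − 164| / √(121 + 256 + 64) = |-42| / 21 = 2.

2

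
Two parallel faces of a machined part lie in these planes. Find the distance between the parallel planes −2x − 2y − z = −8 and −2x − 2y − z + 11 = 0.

With common normal n = (−2, −2, −1) (|n| = 3), the distance is |(-8) − (-11)|/|n| = 3/3 = 1.

1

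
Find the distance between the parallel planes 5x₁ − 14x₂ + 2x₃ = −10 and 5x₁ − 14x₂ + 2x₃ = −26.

16/15

Both planes have normal n = (5, −14, 2), |n| = 15. Any point on the first plane is at distance |(-26) − (-10)|/|n| = 16/15 from the second.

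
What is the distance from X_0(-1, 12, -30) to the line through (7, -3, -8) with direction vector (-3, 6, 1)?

√589

Direction vector d = (-3, 6, 1).
AP = (-8, 15, -22), and AP × d = (147, 74, -3).
|AP × d|² = 27094 and |d|² = 46, so the distance is √(27094/46) = √589.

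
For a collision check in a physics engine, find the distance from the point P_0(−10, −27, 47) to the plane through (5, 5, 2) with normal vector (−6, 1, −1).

13/√38

The plane has equation n·(r − (5, 5, 2)) = 0, i.e. n·r = -27.
Then n·(−10, −27, 47) − (−27) = 13.
|n| = √(36 + 1 + 1) = √38, so the distance is |13|/√38 = 13/√38.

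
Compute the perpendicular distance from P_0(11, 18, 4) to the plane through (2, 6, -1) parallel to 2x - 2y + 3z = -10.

Parallel planes share the normal n = (2, -2, 3); since (2, 6, -1) lies on the plane, its equation is 2x - 2y + 3z = -11.
Then n·(11, 18, 4) - (-11) = 9.
|n| = √(4 + 4 + 9) = √17, so the distance is |9|/√17 = 9/√17.

9/√17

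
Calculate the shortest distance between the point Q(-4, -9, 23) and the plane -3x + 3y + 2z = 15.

Normal vector n = (-3, 3, 2), and n·(-4, -9, 23) - 15 = 16.
|n| = √(9 + 9 + 4) = √22, so the distance is |16|/√22 = 16/√22.

16/√22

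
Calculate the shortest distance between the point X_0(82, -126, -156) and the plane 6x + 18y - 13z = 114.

d = |6·82 + 18·(-126) + (-13)·(-156) − 114| / √(36 + 324 + 169) = |138| / 23 = 6.

6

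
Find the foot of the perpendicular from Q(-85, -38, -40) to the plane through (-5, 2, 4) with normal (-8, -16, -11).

(-53, 26, 4)

n = (-8, -16, -11), |n|² = 441, and n·Q − (-36) = 1764.
t = 1764/441 = 4, so the foot is Q − t·n = (-85, -38, -40) − 4·(-8, -16, -11) = (-53, 26, 4).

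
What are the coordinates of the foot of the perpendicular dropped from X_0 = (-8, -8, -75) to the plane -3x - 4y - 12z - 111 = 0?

n = (-3, -4, -12), |n|² = 169, and n·X_0 − 111 = 845.
t = 845/169 = 5, so the foot is X_0 − t·n = (-8, -8, -75) − 5·(-3, -4, -12) = (7, 12, -15).

(7, 12, -15)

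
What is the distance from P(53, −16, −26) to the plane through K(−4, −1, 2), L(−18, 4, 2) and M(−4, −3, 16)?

KL = (−14, 5, 0) and KM = (0, −2, 14), so a normal is n = KL × KM = (70, 196, 28).
Then n·(53, −16, −26) − (−420) = 266.
|n| = √(4900 + 38416 + 784) = 210, so the distance is |266|/210 = 19/15.

19/15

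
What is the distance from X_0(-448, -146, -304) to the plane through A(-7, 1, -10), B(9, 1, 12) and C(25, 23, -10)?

7

AB = (16, 0, 22) and AC = (32, 22, 0), so a normal is n = AB × AC = (-484, 704, 352).
Then n·(-448, -146, -304) - 572 = 6468.
|n| = √(234256 + 495616 + 123904) = 924, so the distance is |6468|/924 = 7.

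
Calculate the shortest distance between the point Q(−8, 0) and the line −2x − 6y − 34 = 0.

9√10/10

d = |(-2)·(-8) + (-6)·0 − 34| / √(4 + 36) = |-18|/(2√10) = 9√10/10.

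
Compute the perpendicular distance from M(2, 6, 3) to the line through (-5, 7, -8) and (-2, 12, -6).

A direction vector is d = (3, 5, 2).
AP = (7, -1, 11); AP·d = 38, |AP|² = 171, |d|² = 38.
distance² = |AP|² − (AP·d)²/|d|² = 171 − 1444/38 = 133, so the distance is √133.

√133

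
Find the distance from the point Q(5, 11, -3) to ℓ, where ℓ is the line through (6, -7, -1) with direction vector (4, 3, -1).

15

Direction vector d = (4, 3, -1).
AP = (-1, 18, -2), and AP × d = (-12, -9, -75).
|AP × d|² = 5850 and |d|² = 26, so the distance is √(5850/26) = √225 = 15.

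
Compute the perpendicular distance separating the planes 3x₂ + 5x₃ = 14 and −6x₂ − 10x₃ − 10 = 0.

Divide the second equation by -2 to match normals: 3x₂ + 5x₃ = -5.
With common normal n = (0, 3, 5) (|n| = √34), the distance is |14 − (-5)|/|n| = 19/√34 = 19√34/34.

19√34/34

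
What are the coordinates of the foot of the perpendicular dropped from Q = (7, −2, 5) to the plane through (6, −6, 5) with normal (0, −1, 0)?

The perpendicular from Q has direction n = (0, −1, 0): r = (7, −2, 5) + μ(0, −1, 0).
Substitute into the plane: n·(Q + μn) = 6 gives 2 + 1μ = 6, so μ = 4.
Foot = (7, −2, 5) + 4·(0, −1, 0) = (7, −6, 5).

(7, -6, 5)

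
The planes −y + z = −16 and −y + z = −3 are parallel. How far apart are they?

With common normal n = (0, −1, 1) (|n| = √2), the distance is |(-16) − (-3)|/|n| = 13/√2.

13√2/2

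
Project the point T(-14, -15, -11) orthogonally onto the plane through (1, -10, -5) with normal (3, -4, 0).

(-11, -19, -11)

The perpendicular from T has direction n = (3, -4, 0): r = (-14, -15, -11) + t(3, -4, 0).
Substitute into the plane: n·(T + tn) = 43 gives 18 + 25t = 43, so t = 1.
Foot = (-14, -15, -11) + 1·(3, -4, 0) = (-11, -19, -11).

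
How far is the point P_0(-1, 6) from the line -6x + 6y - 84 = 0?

d = |(-6)·(-1) + 6·6 − 84| / √(36 + 36) = |-42|/(6√2) = 7√2/2.

7/√2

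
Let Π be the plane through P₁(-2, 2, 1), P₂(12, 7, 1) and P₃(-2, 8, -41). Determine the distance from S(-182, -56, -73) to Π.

P₁P₂ = (14, 5, 0) and P₁P₃ = (0, 6, -42), so a normal is n = P₁P₂ × P₁P₃ = (-210, 588, 84).
Then n·(-182, -56, -73) - 1680 = -2520.
|n| = √(44100 + 345744 + 7056) = 630, so the distance is |-2520|/630 = 4.

4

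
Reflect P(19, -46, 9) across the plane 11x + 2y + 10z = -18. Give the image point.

(-3, -50, -11)

With n = (11, 2, 10), the signed offset is (n·P − (-18))/|n|² = 225/225 = 1.
P' = P − 2t·n = (19, -46, 9) − 2·(11, 2, 10) = (-3, -50, -11).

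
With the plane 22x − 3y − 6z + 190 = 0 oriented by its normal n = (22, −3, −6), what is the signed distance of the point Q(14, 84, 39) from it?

n·Q − (-190) = 12.
|n| = 23, so the signed distance is 12/23.

12/23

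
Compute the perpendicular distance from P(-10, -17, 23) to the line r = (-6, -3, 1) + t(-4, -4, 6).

2√21

Direction vector d = (-4, -4, 6).
AP = (-4, -14, 22); AP·d = 204, |AP|² = 696, |d|² = 68.
distance² = |AP|² − (AP·d)²/|d|² = 696 − 41616/68 = 84, so the distance is 2√21.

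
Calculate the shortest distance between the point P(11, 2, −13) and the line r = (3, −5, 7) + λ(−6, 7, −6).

14√2

Direction vector d = (−6, 7, −6).
AP = (8, 7, −20), and AP × d = (98, 168, 98).
|AP × d|² = 47432 and |d|² = 121, so the distance is √(47432/121) = √392 = 14√2.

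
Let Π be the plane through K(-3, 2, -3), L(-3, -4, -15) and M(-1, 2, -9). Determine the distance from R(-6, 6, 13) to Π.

1/√14

KL = (0, -6, -12) and KM = (2, 0, -6), so a normal is n = KL × KM = (36, -24, 12).
n = (36, -24, 12); n·P − (-192) = -12; |n| = 12√14; distance = 12/(12√14) = 1/√14.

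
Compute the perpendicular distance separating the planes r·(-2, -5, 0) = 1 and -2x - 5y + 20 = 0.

21/√29

With common normal n = (-2, -5, 0) (|n| = √29), the distance is |1 − (-20)|/|n| = 21/√29.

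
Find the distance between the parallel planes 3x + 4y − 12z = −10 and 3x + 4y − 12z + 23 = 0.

Both planes have normal n = (3, 4, −12), |n| = 13. Any point on the first plane is at distance |(-23) − (-10)|/|n| = 13/13 = 1 from the second.

1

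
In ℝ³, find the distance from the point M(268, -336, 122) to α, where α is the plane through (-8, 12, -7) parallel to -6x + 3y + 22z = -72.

6

Parallel planes share the normal n = (-6, 3, 22); since (-8, 12, -7) lies on the plane, its equation is -6x + 3y + 22z = -70.
Then n·(268, -336, 122) - (-70) = 138.
|n| = √(36 + 9 + 484) = 23, so the distance is |138|/23 = 6.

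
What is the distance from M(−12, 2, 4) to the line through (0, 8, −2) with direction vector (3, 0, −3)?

3√6

Direction vector d = (3, 0, −3).
AP = (−12, −6, 6), and AP × d = (18, −18, 18).
|AP × d|² = 972 and |d|² = 18, so the distance is √(972/18) = √54 = 3√6.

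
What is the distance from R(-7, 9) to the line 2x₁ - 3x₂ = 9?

50√13/13

The normal to the line is n = (2, -3) with |n| = √13.
|n·R − 9| = |-41 − 9| = 50, so the distance is 50/√13.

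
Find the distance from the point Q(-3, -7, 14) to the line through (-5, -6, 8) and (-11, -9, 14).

4√2

A direction vector is d = (-6, -3, 6).
AP = (2, -1, 6), and AP × d = (12, -48, -12).
|AP × d|² = 2592 and |d|² = 81, so the distance is √(2592/81) = √32 = 4√2.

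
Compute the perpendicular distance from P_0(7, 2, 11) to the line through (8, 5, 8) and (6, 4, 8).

A direction vector is d = (-2, -1, 0).
AP = (-1, -3, 3); AP·d = 5, |AP|² = 19, |d|² = 5.
distance² = |AP|² − (AP·d)²/|d|² = 19 − 25/5 = 14, so the distance is √14.

√14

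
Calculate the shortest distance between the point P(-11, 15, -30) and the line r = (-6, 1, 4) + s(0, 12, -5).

√701

Direction vector d = (0, 12, -5).
AP = (-5, 14, -34); AP·d = 338, |AP|² = 1377, |d|² = 169.
distance² = |AP|² − (AP·d)²/|d|² = 1377 − 114244/169 = 701, so the distance is √701.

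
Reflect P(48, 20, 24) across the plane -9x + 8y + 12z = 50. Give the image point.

(780/17, 372/17, 456/17)

n = (-9, 8, 12), |n|² = 289, n·P − 50 = -34, so t = -34/289 = -2/17.
Foot F = P − (-2/17)·n = (798/17, 356/17, 432/17); the reflection is 2F − P = (780/17, 372/17, 456/17).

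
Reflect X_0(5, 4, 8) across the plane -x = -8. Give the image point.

(11, 4, 8)

n = (-1, 0, 0), |n|² = 1, n·X_0 − (-8) = 3, so t = 3/1 = 3.
Foot F = X_0 − 3·n = (8, 4, 8); the reflection is 2F − X_0 = (11, 4, 8).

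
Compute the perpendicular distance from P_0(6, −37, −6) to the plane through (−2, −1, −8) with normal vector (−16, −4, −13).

The plane has equation n·(r − (−2, −1, −8)) = 0, i.e. n·r = 140.
Then n·(6, −37, −6) − 140 = −10.
|n| = √(256 + 16 + 169) = 21, so the distance is |-10|/21 = 10/21.

10/21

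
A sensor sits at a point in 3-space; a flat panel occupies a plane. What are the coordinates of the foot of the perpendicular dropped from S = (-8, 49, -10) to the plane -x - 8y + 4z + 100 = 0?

The perpendicular from S has direction n = (-1, -8, 4): r = (-8, 49, -10) + λ(-1, -8, 4).
Substitute into the plane: n·(S + λn) = -100 gives -424 + 81λ = -100, so λ = 4.
Foot = (-8, 49, -10) + 4·(-1, -8, 4) = (-12, 17, 6).

(-12, 17, 6)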